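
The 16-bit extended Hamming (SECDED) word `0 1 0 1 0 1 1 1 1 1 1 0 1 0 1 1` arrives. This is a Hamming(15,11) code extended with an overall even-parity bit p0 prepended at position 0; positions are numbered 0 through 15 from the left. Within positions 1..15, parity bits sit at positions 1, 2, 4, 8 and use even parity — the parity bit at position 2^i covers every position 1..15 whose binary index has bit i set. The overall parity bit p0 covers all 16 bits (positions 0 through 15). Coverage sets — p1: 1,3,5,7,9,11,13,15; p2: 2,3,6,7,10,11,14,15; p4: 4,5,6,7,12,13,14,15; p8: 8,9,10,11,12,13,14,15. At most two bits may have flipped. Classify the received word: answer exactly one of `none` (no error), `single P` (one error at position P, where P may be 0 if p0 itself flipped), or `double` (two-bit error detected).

single 0

s1: b1⊕b3⊕b5⊕b7⊕b9⊕b11⊕b13⊕b15 = 1⊕1⊕1⊕1⊕1⊕0⊕0⊕1 = 0
s2: b2⊕b3⊕b6⊕b7⊕b10⊕b11⊕b14⊕b15 = 0⊕1⊕1⊕1⊕1⊕0⊕1⊕1 = 0
s4: b4⊕b5⊕b6⊕b7⊕b12⊕b13⊕b14⊕b15 = 0⊕1⊕1⊕1⊕1⊕0⊕1⊕1 = 0
s8: b8⊕b9⊕b10⊕b11⊕b12⊕b13⊕b14⊕b15 = 1⊕1⊕1⊕0⊕1⊕0⊕1⊕1 = 0
Syndrome (s8...s1) = 0000 → position 0 (no error).
Overall parity (XOR of all 16 bits, including p0): 0⊕1⊕0⊕1⊕0⊕1⊕1⊕1⊕1⊕1⊕1⊕0⊕1⊕0⊕1⊕1 = 1
Overall=1, syndrome position=0 → single-bit error at position 0.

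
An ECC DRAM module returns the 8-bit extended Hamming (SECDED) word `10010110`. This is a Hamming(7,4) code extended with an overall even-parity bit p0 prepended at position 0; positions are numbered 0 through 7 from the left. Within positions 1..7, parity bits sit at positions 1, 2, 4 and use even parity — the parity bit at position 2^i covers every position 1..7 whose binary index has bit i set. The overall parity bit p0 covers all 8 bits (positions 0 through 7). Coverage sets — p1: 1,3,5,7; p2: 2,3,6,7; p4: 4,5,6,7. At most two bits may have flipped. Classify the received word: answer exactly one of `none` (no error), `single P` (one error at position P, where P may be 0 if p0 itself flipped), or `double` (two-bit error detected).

s1: b1⊕b3⊕b5⊕b7 = 0⊕1⊕1⊕0 = 0
s2: b2⊕b3⊕b6⊕b7 = 0⊕1⊕1⊕0 = 0
s4: b4⊕b5⊕b6⊕b7 = 0⊕1⊕1⊕0 = 0
Syndrome (s4...s1) = 000 → position 0 (no error).
Overall parity (XOR of all 8 bits, including p0): 1⊕0⊕0⊕1⊕0⊕1⊕1⊕0 = 0
Overall=0, syndrome position=0 → no error.

none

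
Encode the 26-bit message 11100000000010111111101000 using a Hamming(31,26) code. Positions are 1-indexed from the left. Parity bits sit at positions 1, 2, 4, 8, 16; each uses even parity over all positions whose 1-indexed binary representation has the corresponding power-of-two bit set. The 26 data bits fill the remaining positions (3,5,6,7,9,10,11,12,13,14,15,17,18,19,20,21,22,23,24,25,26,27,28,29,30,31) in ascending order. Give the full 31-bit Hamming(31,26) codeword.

Place data bits at non-power-of-two positions: b3=1, b5=1, b6=1, b7=0, b9=0, b10=0, b11=0, b12=0, b13=0, b14=0, b15=0, b17=0, b18=1, b19=0, b20=1, b21=1, b22=1, b23=1, b24=1, b25=1, b26=1, b27=0, b28=1, b29=0, b30=0, b31=0.
p1 = XOR of data positions {3,5,7,9,11,13,15,17,19,21,23,25,27,29,31} = 1⊕1⊕0⊕0⊕0⊕0⊕0⊕0⊕0⊕1⊕1⊕1⊕0⊕0⊕0 = 1
p2 = XOR of data positions {3,6,7,10,11,14,15,18,19,22,23,26,27,30,31} = 1⊕1⊕0⊕0⊕0⊕0⊕0⊕1⊕0⊕1⊕1⊕1⊕0⊕0⊕0 = 0
p4 = XOR of data positions {5,6,7,12,13,14,15,20,21,22,23,28,29,30,31} = 1⊕1⊕0⊕0⊕0⊕0⊕0⊕1⊕1⊕1⊕1⊕1⊕0⊕0⊕0 = 1
p8 = XOR of data positions {9,10,11,12,13,14,15,24,25,26,27,28,29,30,31} = 0⊕0⊕0⊕0⊕0⊕0⊕0⊕1⊕1⊕1⊕0⊕1⊕0⊕0⊕0 = 0
p16 = XOR of data positions {17,18,19,20,21,22,23,24,25,26,27,28,29,30,31} = 0⊕1⊕0⊕1⊕1⊕1⊕1⊕1⊕1⊕1⊕0⊕1⊕0⊕0⊕0 = 1
Codeword b1..b31 = 1011110000000001010111111101000

1011110000000001010111111101000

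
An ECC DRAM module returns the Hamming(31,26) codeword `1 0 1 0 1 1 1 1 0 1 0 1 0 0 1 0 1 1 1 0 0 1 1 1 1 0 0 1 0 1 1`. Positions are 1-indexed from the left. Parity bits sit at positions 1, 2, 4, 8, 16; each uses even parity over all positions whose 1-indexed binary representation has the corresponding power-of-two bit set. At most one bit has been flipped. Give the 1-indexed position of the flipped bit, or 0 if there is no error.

s1: b1⊕b3⊕b5⊕b7⊕b9⊕b11⊕b13⊕b15⊕b17⊕b19⊕b21⊕b23⊕b25⊕b27⊕b29⊕b31 = 1⊕1⊕1⊕1⊕0⊕0⊕0⊕1⊕1⊕1⊕0⊕1⊕1⊕0⊕0⊕1 = 0
s2: b2⊕b3⊕b6⊕b7⊕b10⊕b11⊕b14⊕b15⊕b18⊕b19⊕b22⊕b23⊕b26⊕b27⊕b30⊕b31 = 0⊕1⊕1⊕1⊕1⊕0⊕0⊕1⊕1⊕1⊕1⊕1⊕0⊕0⊕1⊕1 = 1
s4: b4⊕b5⊕b6⊕b7⊕b12⊕b13⊕b14⊕b15⊕b20⊕b21⊕b22⊕b23⊕b28⊕b29⊕b30⊕b31 = 0⊕1⊕1⊕1⊕1⊕0⊕0⊕1⊕0⊕0⊕1⊕1⊕1⊕0⊕1⊕1 = 0
s8: b8⊕b9⊕b10⊕b11⊕b12⊕b13⊕b14⊕b15⊕b24⊕b25⊕b26⊕b27⊕b28⊕b29⊕b30⊕b31 = 1⊕0⊕1⊕0⊕1⊕0⊕0⊕1⊕1⊕1⊕0⊕0⊕1⊕0⊕1⊕1 = 1
s16: b16⊕b17⊕b18⊕b19⊕b20⊕b21⊕b22⊕b23⊕b24⊕b25⊕b26⊕b27⊕b28⊕b29⊕b30⊕b31 = 0⊕1⊕1⊕1⊕0⊕0⊕1⊕1⊕1⊕1⊕0⊕0⊕1⊕0⊕1⊕1 = 0
Syndrome (s16...s1) = 01010 → position 10.

10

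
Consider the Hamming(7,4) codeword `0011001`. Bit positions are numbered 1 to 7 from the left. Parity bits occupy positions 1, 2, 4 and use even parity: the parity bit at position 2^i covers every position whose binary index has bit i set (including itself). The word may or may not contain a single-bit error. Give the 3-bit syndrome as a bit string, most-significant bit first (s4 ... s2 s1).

000

s1: b1⊕b3⊕b5⊕b7 = 0⊕1⊕0⊕1 = 0
s2: b2⊕b3⊕b6⊕b7 = 0⊕1⊕0⊕1 = 0
s4: b4⊕b5⊕b6⊕b7 = 1⊕0⊕0⊕1 = 0
Syndrome (s4...s1) = 000 → position 0 (no error).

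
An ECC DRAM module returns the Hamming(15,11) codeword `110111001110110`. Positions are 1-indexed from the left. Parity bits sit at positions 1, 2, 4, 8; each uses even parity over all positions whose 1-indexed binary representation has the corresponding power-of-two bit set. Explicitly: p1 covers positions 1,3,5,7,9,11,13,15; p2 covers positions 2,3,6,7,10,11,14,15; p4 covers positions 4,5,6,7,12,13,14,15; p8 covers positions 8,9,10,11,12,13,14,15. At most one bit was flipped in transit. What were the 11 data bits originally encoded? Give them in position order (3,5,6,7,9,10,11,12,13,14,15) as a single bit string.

s1: b1⊕b3⊕b5⊕b7⊕b9⊕b11⊕b13⊕b15 = 1⊕0⊕1⊕0⊕1⊕1⊕1⊕0 = 1
s2: b2⊕b3⊕b6⊕b7⊕b10⊕b11⊕b14⊕b15 = 1⊕0⊕1⊕0⊕1⊕1⊕1⊕0 = 1
s4: b4⊕b5⊕b6⊕b7⊕b12⊕b13⊕b14⊕b15 = 1⊕1⊕1⊕0⊕0⊕1⊕1⊕0 = 1
s8: b8⊕b9⊕b10⊕b11⊕b12⊕b13⊕b14⊕b15 = 0⊕1⊕1⊕1⊕0⊕1⊕1⊕0 = 1
Syndrome (s8...s1) = 1111 → position 15.
Flip bit 15: corrected codeword = 110111001110111
Data bits at positions 3,5,6,7,9,10,11,12,13,14,15: 01101110111

01101110111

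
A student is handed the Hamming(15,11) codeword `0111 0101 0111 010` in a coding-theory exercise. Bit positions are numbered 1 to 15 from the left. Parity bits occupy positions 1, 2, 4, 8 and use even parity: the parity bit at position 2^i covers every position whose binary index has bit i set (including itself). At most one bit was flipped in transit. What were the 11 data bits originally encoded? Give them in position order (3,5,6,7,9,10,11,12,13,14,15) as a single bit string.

10100111010

s1: b1⊕b3⊕b5⊕b7⊕b9⊕b11⊕b13⊕b15 = 0⊕1⊕0⊕0⊕0⊕1⊕0⊕0 = 0
s2: b2⊕b3⊕b6⊕b7⊕b10⊕b11⊕b14⊕b15 = 1⊕1⊕1⊕0⊕1⊕1⊕1⊕0 = 0
s4: b4⊕b5⊕b6⊕b7⊕b12⊕b13⊕b14⊕b15 = 1⊕0⊕1⊕0⊕1⊕0⊕1⊕0 = 0
s8: b8⊕b9⊕b10⊕b11⊕b12⊕b13⊕b14⊕b15 = 1⊕0⊕1⊕1⊕1⊕0⊕1⊕0 = 1
Syndrome (s8...s1) = 1000 → position 8.
Flip bit 8: corrected codeword = 011101000111010
Data bits at positions 3,5,6,7,9,10,11,12,13,14,15: 10100111010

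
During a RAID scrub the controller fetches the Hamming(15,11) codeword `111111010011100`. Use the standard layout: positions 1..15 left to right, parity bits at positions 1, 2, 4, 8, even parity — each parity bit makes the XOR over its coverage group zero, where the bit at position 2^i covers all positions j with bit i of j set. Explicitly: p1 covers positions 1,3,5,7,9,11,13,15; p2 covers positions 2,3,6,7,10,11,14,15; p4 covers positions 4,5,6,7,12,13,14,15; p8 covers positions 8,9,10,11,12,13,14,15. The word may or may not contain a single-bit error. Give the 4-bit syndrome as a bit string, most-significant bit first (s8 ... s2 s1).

0101

s1: b1⊕b3⊕b5⊕b7⊕b9⊕b11⊕b13⊕b15 = 1⊕1⊕1⊕0⊕0⊕1⊕1⊕0 = 1
s2: b2⊕b3⊕b6⊕b7⊕b10⊕b11⊕b14⊕b15 = 1⊕1⊕1⊕0⊕0⊕1⊕0⊕0 = 0
s4: b4⊕b5⊕b6⊕b7⊕b12⊕b13⊕b14⊕b15 = 1⊕1⊕1⊕0⊕1⊕1⊕0⊕0 = 1
s8: b8⊕b9⊕b10⊕b11⊕b12⊕b13⊕b14⊕b15 = 1⊕0⊕0⊕1⊕1⊕1⊕0⊕0 = 0
Syndrome (s8...s1) = 0101 → position 5.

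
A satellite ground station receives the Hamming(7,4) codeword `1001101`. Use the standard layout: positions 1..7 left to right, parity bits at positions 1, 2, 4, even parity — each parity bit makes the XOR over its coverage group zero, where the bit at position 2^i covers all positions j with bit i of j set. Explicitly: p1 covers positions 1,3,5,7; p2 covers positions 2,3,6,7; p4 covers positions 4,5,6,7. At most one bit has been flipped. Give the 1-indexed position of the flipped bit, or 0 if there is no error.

7

s1: b1⊕b3⊕b5⊕b7 = 1⊕0⊕1⊕1 = 1
s2: b2⊕b3⊕b6⊕b7 = 0⊕0⊕0⊕1 = 1
s4: b4⊕b5⊕b6⊕b7 = 1⊕1⊕0⊕1 = 1
Syndrome (s4...s1) = 111 → position 7.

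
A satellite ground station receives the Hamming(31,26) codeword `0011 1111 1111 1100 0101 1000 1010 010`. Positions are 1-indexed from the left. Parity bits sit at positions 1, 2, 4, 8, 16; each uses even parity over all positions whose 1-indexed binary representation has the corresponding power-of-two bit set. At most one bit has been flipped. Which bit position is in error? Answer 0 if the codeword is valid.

s1: b1⊕b3⊕b5⊕b7⊕b9⊕b11⊕b13⊕b15⊕b17⊕b19⊕b21⊕b23⊕b25⊕b27⊕b29⊕b31 = 0⊕1⊕1⊕1⊕1⊕1⊕1⊕0⊕0⊕0⊕1⊕0⊕1⊕1⊕0⊕0 = 1
s2: b2⊕b3⊕b6⊕b7⊕b10⊕b11⊕b14⊕b15⊕b18⊕b19⊕b22⊕b23⊕b26⊕b27⊕b30⊕b31 = 0⊕1⊕1⊕1⊕1⊕1⊕1⊕0⊕1⊕0⊕0⊕0⊕0⊕1⊕1⊕0 = 1
s4: b4⊕b5⊕b6⊕b7⊕b12⊕b13⊕b14⊕b15⊕b20⊕b21⊕b22⊕b23⊕b28⊕b29⊕b30⊕b31 = 1⊕1⊕1⊕1⊕1⊕1⊕1⊕0⊕1⊕1⊕0⊕0⊕0⊕0⊕1⊕0 = 0
s8: b8⊕b9⊕b10⊕b11⊕b12⊕b13⊕b14⊕b15⊕b24⊕b25⊕b26⊕b27⊕b28⊕b29⊕b30⊕b31 = 1⊕1⊕1⊕1⊕1⊕1⊕1⊕0⊕0⊕1⊕0⊕1⊕0⊕0⊕1⊕0 = 0
s16: b16⊕b17⊕b18⊕b19⊕b20⊕b21⊕b22⊕b23⊕b24⊕b25⊕b26⊕b27⊕b28⊕b29⊕b30⊕b31 = 0⊕0⊕1⊕0⊕1⊕1⊕0⊕0⊕0⊕1⊕0⊕1⊕0⊕0⊕1⊕0 = 0
Syndrome (s16...s1) = 00011 → position 3.

3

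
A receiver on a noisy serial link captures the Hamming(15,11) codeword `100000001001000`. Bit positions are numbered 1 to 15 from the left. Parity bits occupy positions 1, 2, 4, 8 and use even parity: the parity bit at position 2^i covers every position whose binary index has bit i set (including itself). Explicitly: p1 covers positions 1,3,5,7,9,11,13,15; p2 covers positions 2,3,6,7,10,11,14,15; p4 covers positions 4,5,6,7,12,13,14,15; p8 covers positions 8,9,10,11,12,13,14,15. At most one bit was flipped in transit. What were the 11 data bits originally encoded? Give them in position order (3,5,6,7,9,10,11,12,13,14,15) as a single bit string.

s1: b1⊕b3⊕b5⊕b7⊕b9⊕b11⊕b13⊕b15 = 1⊕0⊕0⊕0⊕1⊕0⊕0⊕0 = 0
s2: b2⊕b3⊕b6⊕b7⊕b10⊕b11⊕b14⊕b15 = 0⊕0⊕0⊕0⊕0⊕0⊕0⊕0 = 0
s4: b4⊕b5⊕b6⊕b7⊕b12⊕b13⊕b14⊕b15 = 0⊕0⊕0⊕0⊕1⊕0⊕0⊕0 = 1
s8: b8⊕b9⊕b10⊕b11⊕b12⊕b13⊕b14⊕b15 = 0⊕1⊕0⊕0⊕1⊕0⊕0⊕0 = 0
Syndrome (s8...s1) = 0100 → position 4.
Flip bit 4: corrected codeword = 100100001001000
Data bits at positions 3,5,6,7,9,10,11,12,13,14,15: 00001001000

00001001000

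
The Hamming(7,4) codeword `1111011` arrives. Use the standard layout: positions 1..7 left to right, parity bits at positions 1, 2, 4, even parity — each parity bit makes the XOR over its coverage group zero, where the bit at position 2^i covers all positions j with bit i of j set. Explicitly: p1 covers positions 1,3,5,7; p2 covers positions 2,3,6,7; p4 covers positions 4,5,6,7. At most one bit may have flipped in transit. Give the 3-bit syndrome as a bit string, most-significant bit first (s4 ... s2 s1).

s1: b1⊕b3⊕b5⊕b7 = 1⊕1⊕0⊕1 = 1
s2: b2⊕b3⊕b6⊕b7 = 1⊕1⊕1⊕1 = 0
s4: b4⊕b5⊕b6⊕b7 = 1⊕0⊕1⊕1 = 1
Syndrome (s4...s1) = 101 → position 5.

101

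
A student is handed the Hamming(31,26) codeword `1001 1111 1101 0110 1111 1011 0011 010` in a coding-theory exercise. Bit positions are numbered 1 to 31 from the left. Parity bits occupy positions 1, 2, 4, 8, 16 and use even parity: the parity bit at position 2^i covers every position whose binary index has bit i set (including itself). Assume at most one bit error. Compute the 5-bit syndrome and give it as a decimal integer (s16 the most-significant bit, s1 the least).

0

s1: b1⊕b3⊕b5⊕b7⊕b9⊕b11⊕b13⊕b15⊕b17⊕b19⊕b21⊕b23⊕b25⊕b27⊕b29⊕b31 = 1⊕0⊕1⊕1⊕1⊕0⊕0⊕1⊕1⊕1⊕1⊕1⊕0⊕1⊕0⊕0 = 0
s2: b2⊕b3⊕b6⊕b7⊕b10⊕b11⊕b14⊕b15⊕b18⊕b19⊕b22⊕b23⊕b26⊕b27⊕b30⊕b31 = 0⊕0⊕1⊕1⊕1⊕0⊕1⊕1⊕1⊕1⊕0⊕1⊕0⊕1⊕1⊕0 = 0
s4: b4⊕b5⊕b6⊕b7⊕b12⊕b13⊕b14⊕b15⊕b20⊕b21⊕b22⊕b23⊕b28⊕b29⊕b30⊕b31 = 1⊕1⊕1⊕1⊕1⊕0⊕1⊕1⊕1⊕1⊕0⊕1⊕1⊕0⊕1⊕0 = 0
s8: b8⊕b9⊕b10⊕b11⊕b12⊕b13⊕b14⊕b15⊕b24⊕b25⊕b26⊕b27⊕b28⊕b29⊕b30⊕b31 = 1⊕1⊕1⊕0⊕1⊕0⊕1⊕1⊕1⊕0⊕0⊕1⊕1⊕0⊕1⊕0 = 0
s16: b16⊕b17⊕b18⊕b19⊕b20⊕b21⊕b22⊕b23⊕b24⊕b25⊕b26⊕b27⊕b28⊕b29⊕b30⊕b31 = 0⊕1⊕1⊕1⊕1⊕1⊕0⊕1⊕1⊕0⊕0⊕1⊕1⊕0⊕1⊕0 = 0
Syndrome (s16...s1) = 00000 → position 0 (no error).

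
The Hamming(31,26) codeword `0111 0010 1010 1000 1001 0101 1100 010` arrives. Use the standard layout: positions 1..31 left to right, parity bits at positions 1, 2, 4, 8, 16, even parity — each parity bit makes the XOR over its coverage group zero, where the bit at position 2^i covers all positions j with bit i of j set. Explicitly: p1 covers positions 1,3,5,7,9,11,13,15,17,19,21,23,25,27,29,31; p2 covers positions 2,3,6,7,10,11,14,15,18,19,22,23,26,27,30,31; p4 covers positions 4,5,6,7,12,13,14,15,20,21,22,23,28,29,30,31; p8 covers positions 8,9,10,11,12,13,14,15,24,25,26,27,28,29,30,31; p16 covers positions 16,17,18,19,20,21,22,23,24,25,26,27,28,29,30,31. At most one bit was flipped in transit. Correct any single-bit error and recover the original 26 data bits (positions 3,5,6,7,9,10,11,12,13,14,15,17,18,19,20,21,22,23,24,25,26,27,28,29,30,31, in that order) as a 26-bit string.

10011010100100101011110010

s1: b1⊕b3⊕b5⊕b7⊕b9⊕b11⊕b13⊕b15⊕b17⊕b19⊕b21⊕b23⊕b25⊕b27⊕b29⊕b31 = 0⊕1⊕0⊕1⊕1⊕1⊕1⊕0⊕1⊕0⊕0⊕0⊕1⊕0⊕0⊕0 = 1
s2: b2⊕b3⊕b6⊕b7⊕b10⊕b11⊕b14⊕b15⊕b18⊕b19⊕b22⊕b23⊕b26⊕b27⊕b30⊕b31 = 1⊕1⊕0⊕1⊕0⊕1⊕0⊕0⊕0⊕0⊕1⊕0⊕1⊕0⊕1⊕0 = 1
s4: b4⊕b5⊕b6⊕b7⊕b12⊕b13⊕b14⊕b15⊕b20⊕b21⊕b22⊕b23⊕b28⊕b29⊕b30⊕b31 = 1⊕0⊕0⊕1⊕0⊕1⊕0⊕0⊕1⊕0⊕1⊕0⊕0⊕0⊕1⊕0 = 0
s8: b8⊕b9⊕b10⊕b11⊕b12⊕b13⊕b14⊕b15⊕b24⊕b25⊕b26⊕b27⊕b28⊕b29⊕b30⊕b31 = 0⊕1⊕0⊕1⊕0⊕1⊕0⊕0⊕1⊕1⊕1⊕0⊕0⊕0⊕1⊕0 = 1
s16: b16⊕b17⊕b18⊕b19⊕b20⊕b21⊕b22⊕b23⊕b24⊕b25⊕b26⊕b27⊕b28⊕b29⊕b30⊕b31 = 0⊕1⊕0⊕0⊕1⊕0⊕1⊕0⊕1⊕1⊕1⊕0⊕0⊕0⊕1⊕0 = 1
Syndrome (s16...s1) = 11011 → position 27.
Flip bit 27: corrected codeword = 0111001010101000100101011110010
Data bits at positions 3,5,6,7,9,10,11,12,13,14,15,17,18,19,20,21,22,23,24,25,26,27,28,29,30,31: 10011010100100101011110010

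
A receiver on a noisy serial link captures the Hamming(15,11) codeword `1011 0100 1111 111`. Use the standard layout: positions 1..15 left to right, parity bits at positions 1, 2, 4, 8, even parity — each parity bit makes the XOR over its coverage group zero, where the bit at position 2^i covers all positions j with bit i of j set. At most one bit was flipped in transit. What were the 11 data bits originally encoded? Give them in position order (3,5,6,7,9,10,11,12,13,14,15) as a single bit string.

10101111111

s1: b1⊕b3⊕b5⊕b7⊕b9⊕b11⊕b13⊕b15 = 1⊕1⊕0⊕0⊕1⊕1⊕1⊕1 = 0
s2: b2⊕b3⊕b6⊕b7⊕b10⊕b11⊕b14⊕b15 = 0⊕1⊕1⊕0⊕1⊕1⊕1⊕1 = 0
s4: b4⊕b5⊕b6⊕b7⊕b12⊕b13⊕b14⊕b15 = 1⊕0⊕1⊕0⊕1⊕1⊕1⊕1 = 0
s8: b8⊕b9⊕b10⊕b11⊕b12⊕b13⊕b14⊕b15 = 0⊕1⊕1⊕1⊕1⊕1⊕1⊕1 = 1
Syndrome (s8...s1) = 1000 → position 8.
Flip bit 8: corrected codeword = 101101011111111
Data bits at positions 3,5,6,7,9,10,11,12,13,14,15: 10101111111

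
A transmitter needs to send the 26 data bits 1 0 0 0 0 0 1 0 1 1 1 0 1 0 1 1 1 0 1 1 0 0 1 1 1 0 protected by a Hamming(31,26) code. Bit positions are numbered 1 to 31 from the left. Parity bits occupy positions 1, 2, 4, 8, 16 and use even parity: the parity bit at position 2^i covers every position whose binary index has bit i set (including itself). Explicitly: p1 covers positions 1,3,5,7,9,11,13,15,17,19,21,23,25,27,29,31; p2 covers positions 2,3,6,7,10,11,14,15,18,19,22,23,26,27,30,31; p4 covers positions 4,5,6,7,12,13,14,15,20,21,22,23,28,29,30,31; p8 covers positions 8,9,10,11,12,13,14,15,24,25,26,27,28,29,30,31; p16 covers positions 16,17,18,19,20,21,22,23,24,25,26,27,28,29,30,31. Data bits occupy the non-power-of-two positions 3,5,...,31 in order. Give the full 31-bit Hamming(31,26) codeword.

Place data bits at non-power-of-two positions: b3=1, b5=0, b6=0, b7=0, b9=0, b10=0, b11=1, b12=0, b13=1, b14=1, b15=1, b17=0, b18=1, b19=0, b20=1, b21=1, b22=1, b23=0, b24=1, b25=1, b26=0, b27=0, b28=1, b29=1, b30=1, b31=0.
p1 = XOR of data positions {3,5,7,9,11,13,15,17,19,21,23,25,27,29,31} = 1⊕0⊕0⊕0⊕1⊕1⊕1⊕0⊕0⊕1⊕0⊕1⊕0⊕1⊕0 = 1
p2 = XOR of data positions {3,6,7,10,11,14,15,18,19,22,23,26,27,30,31} = 1⊕0⊕0⊕0⊕1⊕1⊕1⊕1⊕0⊕1⊕0⊕0⊕0⊕1⊕0 = 1
p4 = XOR of data positions {5,6,7,12,13,14,15,20,21,22,23,28,29,30,31} = 0⊕0⊕0⊕0⊕1⊕1⊕1⊕1⊕1⊕1⊕0⊕1⊕1⊕1⊕0 = 1
p8 = XOR of data positions {9,10,11,12,13,14,15,24,25,26,27,28,29,30,31} = 0⊕0⊕1⊕0⊕1⊕1⊕1⊕1⊕1⊕0⊕0⊕1⊕1⊕1⊕0 = 1
p16 = XOR of data positions {17,18,19,20,21,22,23,24,25,26,27,28,29,30,31} = 0⊕1⊕0⊕1⊕1⊕1⊕0⊕1⊕1⊕0⊕0⊕1⊕1⊕1⊕0 = 1
Codeword b1..b31 = 1111000100101111010111011001110

1111000100101111010111011001110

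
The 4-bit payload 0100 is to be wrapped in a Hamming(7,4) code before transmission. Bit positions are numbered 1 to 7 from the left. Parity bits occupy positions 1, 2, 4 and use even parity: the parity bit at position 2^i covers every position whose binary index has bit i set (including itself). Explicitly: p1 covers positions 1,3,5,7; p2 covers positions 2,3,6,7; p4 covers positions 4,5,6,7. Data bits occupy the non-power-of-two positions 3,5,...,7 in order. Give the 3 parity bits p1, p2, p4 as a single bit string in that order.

Place data bits at non-power-of-two positions: b3=0, b5=1, b6=0, b7=0.
p1 = XOR of data positions {3,5,7} = 0⊕1⊕0 = 1
p2 = XOR of data positions {3,6,7} = 0⊕0⊕0 = 0
p4 = XOR of data positions {5,6,7} = 1⊕0⊕0 = 1
Parity bits p1,p2,p4 = 101

101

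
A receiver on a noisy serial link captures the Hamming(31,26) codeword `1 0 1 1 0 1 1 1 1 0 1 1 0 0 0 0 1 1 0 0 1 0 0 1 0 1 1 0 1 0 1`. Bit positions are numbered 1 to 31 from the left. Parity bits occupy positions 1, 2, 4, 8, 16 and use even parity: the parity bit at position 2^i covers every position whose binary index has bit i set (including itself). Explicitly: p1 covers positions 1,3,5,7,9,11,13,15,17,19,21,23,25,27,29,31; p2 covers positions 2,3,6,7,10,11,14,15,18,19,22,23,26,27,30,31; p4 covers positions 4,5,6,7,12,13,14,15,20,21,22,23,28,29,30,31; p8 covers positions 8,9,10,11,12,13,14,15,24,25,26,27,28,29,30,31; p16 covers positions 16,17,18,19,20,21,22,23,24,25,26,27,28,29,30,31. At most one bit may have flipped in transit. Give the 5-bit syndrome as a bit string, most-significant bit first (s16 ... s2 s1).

s1: b1⊕b3⊕b5⊕b7⊕b9⊕b11⊕b13⊕b15⊕b17⊕b19⊕b21⊕b23⊕b25⊕b27⊕b29⊕b31 = 1⊕1⊕0⊕1⊕1⊕1⊕0⊕0⊕1⊕0⊕1⊕0⊕0⊕1⊕1⊕1 = 0
s2: b2⊕b3⊕b6⊕b7⊕b10⊕b11⊕b14⊕b15⊕b18⊕b19⊕b22⊕b23⊕b26⊕b27⊕b30⊕b31 = 0⊕1⊕1⊕1⊕0⊕1⊕0⊕0⊕1⊕0⊕0⊕0⊕1⊕1⊕0⊕1 = 0
s4: b4⊕b5⊕b6⊕b7⊕b12⊕b13⊕b14⊕b15⊕b20⊕b21⊕b22⊕b23⊕b28⊕b29⊕b30⊕b31 = 1⊕0⊕1⊕1⊕1⊕0⊕0⊕0⊕0⊕1⊕0⊕0⊕0⊕1⊕0⊕1 = 1
s8: b8⊕b9⊕b10⊕b11⊕b12⊕b13⊕b14⊕b15⊕b24⊕b25⊕b26⊕b27⊕b28⊕b29⊕b30⊕b31 = 1⊕1⊕0⊕1⊕1⊕0⊕0⊕0⊕1⊕0⊕1⊕1⊕0⊕1⊕0⊕1 = 1
s16: b16⊕b17⊕b18⊕b19⊕b20⊕b21⊕b22⊕b23⊕b24⊕b25⊕b26⊕b27⊕b28⊕b29⊕b30⊕b31 = 0⊕1⊕1⊕0⊕0⊕1⊕0⊕0⊕1⊕0⊕1⊕1⊕0⊕1⊕0⊕1 = 0
Syndrome (s16...s1) = 01100 → position 12.

01100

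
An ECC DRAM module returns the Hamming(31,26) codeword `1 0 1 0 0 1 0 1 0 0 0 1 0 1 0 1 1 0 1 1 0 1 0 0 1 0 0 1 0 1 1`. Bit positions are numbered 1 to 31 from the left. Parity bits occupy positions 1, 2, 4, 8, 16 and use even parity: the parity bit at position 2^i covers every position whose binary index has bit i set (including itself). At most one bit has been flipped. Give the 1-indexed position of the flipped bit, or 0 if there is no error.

s1: b1⊕b3⊕b5⊕b7⊕b9⊕b11⊕b13⊕b15⊕b17⊕b19⊕b21⊕b23⊕b25⊕b27⊕b29⊕b31 = 1⊕1⊕0⊕0⊕0⊕0⊕0⊕0⊕1⊕1⊕0⊕0⊕1⊕0⊕0⊕1 = 0
s2: b2⊕b3⊕b6⊕b7⊕b10⊕b11⊕b14⊕b15⊕b18⊕b19⊕b22⊕b23⊕b26⊕b27⊕b30⊕b31 = 0⊕1⊕1⊕0⊕0⊕0⊕1⊕0⊕0⊕1⊕1⊕0⊕0⊕0⊕1⊕1 = 1
s4: b4⊕b5⊕b6⊕b7⊕b12⊕b13⊕b14⊕b15⊕b20⊕b21⊕b22⊕b23⊕b28⊕b29⊕b30⊕b31 = 0⊕0⊕1⊕0⊕1⊕0⊕1⊕0⊕1⊕0⊕1⊕0⊕1⊕0⊕1⊕1 = 0
s8: b8⊕b9⊕b10⊕b11⊕b12⊕b13⊕b14⊕b15⊕b24⊕b25⊕b26⊕b27⊕b28⊕b29⊕b30⊕b31 = 1⊕0⊕0⊕0⊕1⊕0⊕1⊕0⊕0⊕1⊕0⊕0⊕1⊕0⊕1⊕1 = 1
s16: b16⊕b17⊕b18⊕b19⊕b20⊕b21⊕b22⊕b23⊕b24⊕b25⊕b26⊕b27⊕b28⊕b29⊕b30⊕b31 = 1⊕1⊕0⊕1⊕1⊕0⊕1⊕0⊕0⊕1⊕0⊕0⊕1⊕0⊕1⊕1 = 1
Syndrome (s16...s1) = 11010 → position 26.

26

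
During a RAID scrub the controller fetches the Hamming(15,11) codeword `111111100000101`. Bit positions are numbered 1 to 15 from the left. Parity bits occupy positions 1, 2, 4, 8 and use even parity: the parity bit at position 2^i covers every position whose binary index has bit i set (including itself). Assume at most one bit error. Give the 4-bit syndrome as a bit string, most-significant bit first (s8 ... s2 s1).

0010

s1: b1⊕b3⊕b5⊕b7⊕b9⊕b11⊕b13⊕b15 = 1⊕1⊕1⊕1⊕0⊕0⊕1⊕1 = 0
s2: b2⊕b3⊕b6⊕b7⊕b10⊕b11⊕b14⊕b15 = 1⊕1⊕1⊕1⊕0⊕0⊕0⊕1 = 1
s4: b4⊕b5⊕b6⊕b7⊕b12⊕b13⊕b14⊕b15 = 1⊕1⊕1⊕1⊕0⊕1⊕0⊕1 = 0
s8: b8⊕b9⊕b10⊕b11⊕b12⊕b13⊕b14⊕b15 = 0⊕0⊕0⊕0⊕0⊕1⊕0⊕1 = 0
Syndrome (s8...s1) = 0010 → position 2.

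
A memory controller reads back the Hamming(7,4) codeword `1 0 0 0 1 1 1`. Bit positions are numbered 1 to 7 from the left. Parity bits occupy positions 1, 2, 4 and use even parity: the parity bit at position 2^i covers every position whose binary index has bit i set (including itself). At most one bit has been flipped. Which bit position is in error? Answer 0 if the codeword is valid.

s1: b1⊕b3⊕b5⊕b7 = 1⊕0⊕1⊕1 = 1
s2: b2⊕b3⊕b6⊕b7 = 0⊕0⊕1⊕1 = 0
s4: b4⊕b5⊕b6⊕b7 = 0⊕1⊕1⊕1 = 1
Syndrome (s4...s1) = 101 → position 5.

5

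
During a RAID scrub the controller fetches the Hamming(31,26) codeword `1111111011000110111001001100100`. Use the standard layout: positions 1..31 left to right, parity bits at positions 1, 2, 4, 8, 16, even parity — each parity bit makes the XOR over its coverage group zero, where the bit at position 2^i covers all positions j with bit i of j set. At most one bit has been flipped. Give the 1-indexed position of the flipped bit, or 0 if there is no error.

s1: b1⊕b3⊕b5⊕b7⊕b9⊕b11⊕b13⊕b15⊕b17⊕b19⊕b21⊕b23⊕b25⊕b27⊕b29⊕b31 = 1⊕1⊕1⊕1⊕1⊕0⊕0⊕1⊕1⊕1⊕0⊕0⊕1⊕0⊕1⊕0 = 0
s2: b2⊕b3⊕b6⊕b7⊕b10⊕b11⊕b14⊕b15⊕b18⊕b19⊕b22⊕b23⊕b26⊕b27⊕b30⊕b31 = 1⊕1⊕1⊕1⊕1⊕0⊕1⊕1⊕1⊕1⊕1⊕0⊕1⊕0⊕0⊕0 = 1
s4: b4⊕b5⊕b6⊕b7⊕b12⊕b13⊕b14⊕b15⊕b20⊕b21⊕b22⊕b23⊕b28⊕b29⊕b30⊕b31 = 1⊕1⊕1⊕1⊕0⊕0⊕1⊕1⊕0⊕0⊕1⊕0⊕0⊕1⊕0⊕0 = 0
s8: b8⊕b9⊕b10⊕b11⊕b12⊕b13⊕b14⊕b15⊕b24⊕b25⊕b26⊕b27⊕b28⊕b29⊕b30⊕b31 = 0⊕1⊕1⊕0⊕0⊕0⊕1⊕1⊕0⊕1⊕1⊕0⊕0⊕1⊕0⊕0 = 1
s16: b16⊕b17⊕b18⊕b19⊕b20⊕b21⊕b22⊕b23⊕b24⊕b25⊕b26⊕b27⊕b28⊕b29⊕b30⊕b31 = 0⊕1⊕1⊕1⊕0⊕0⊕1⊕0⊕0⊕1⊕1⊕0⊕0⊕1⊕0⊕0 = 1
Syndrome (s16...s1) = 11010 → position 26.

26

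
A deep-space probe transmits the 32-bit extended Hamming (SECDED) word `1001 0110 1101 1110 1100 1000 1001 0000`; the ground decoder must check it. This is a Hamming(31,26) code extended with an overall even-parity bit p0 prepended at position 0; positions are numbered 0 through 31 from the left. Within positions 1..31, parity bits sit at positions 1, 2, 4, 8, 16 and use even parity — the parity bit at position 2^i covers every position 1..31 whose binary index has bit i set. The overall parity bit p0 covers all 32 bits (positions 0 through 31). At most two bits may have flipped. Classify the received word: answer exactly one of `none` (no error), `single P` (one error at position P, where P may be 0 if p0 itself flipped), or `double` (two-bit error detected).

s1: b1⊕b3⊕b5⊕b7⊕b9⊕b11⊕b13⊕b15⊕b17⊕b19⊕b21⊕b23⊕b25⊕b27⊕b29⊕b31 = 0⊕1⊕1⊕0⊕1⊕1⊕1⊕0⊕1⊕0⊕0⊕0⊕0⊕1⊕0⊕0 = 1
s2: b2⊕b3⊕b6⊕b7⊕b10⊕b11⊕b14⊕b15⊕b18⊕b19⊕b22⊕b23⊕b26⊕b27⊕b30⊕b31 = 0⊕1⊕1⊕0⊕0⊕1⊕1⊕0⊕0⊕0⊕0⊕0⊕0⊕1⊕0⊕0 = 1
s4: b4⊕b5⊕b6⊕b7⊕b12⊕b13⊕b14⊕b15⊕b20⊕b21⊕b22⊕b23⊕b28⊕b29⊕b30⊕b31 = 0⊕1⊕1⊕0⊕1⊕1⊕1⊕0⊕1⊕0⊕0⊕0⊕0⊕0⊕0⊕0 = 0
s8: b8⊕b9⊕b10⊕b11⊕b12⊕b13⊕b14⊕b15⊕b24⊕b25⊕b26⊕b27⊕b28⊕b29⊕b30⊕b31 = 1⊕1⊕0⊕1⊕1⊕1⊕1⊕0⊕1⊕0⊕0⊕1⊕0⊕0⊕0⊕0 = 0
s16: b16⊕b17⊕b18⊕b19⊕b20⊕b21⊕b22⊕b23⊕b24⊕b25⊕b26⊕b27⊕b28⊕b29⊕b30⊕b31 = 1⊕1⊕0⊕0⊕1⊕0⊕0⊕0⊕1⊕0⊕0⊕1⊕0⊕0⊕0⊕0 = 1
Syndrome (s16...s1) = 10011 → position 19.
Overall parity (XOR of all 32 bits, including p0): 1⊕0⊕0⊕1⊕0⊕1⊕1⊕0⊕1⊕1⊕0⊕1⊕1⊕1⊕1⊕0⊕1⊕1⊕0⊕0⊕1⊕0⊕0⊕0⊕1⊕0⊕0⊕1⊕0⊕0⊕0⊕0 = 1
Overall=1, syndrome position=19 → single-bit error at position 19.

single 19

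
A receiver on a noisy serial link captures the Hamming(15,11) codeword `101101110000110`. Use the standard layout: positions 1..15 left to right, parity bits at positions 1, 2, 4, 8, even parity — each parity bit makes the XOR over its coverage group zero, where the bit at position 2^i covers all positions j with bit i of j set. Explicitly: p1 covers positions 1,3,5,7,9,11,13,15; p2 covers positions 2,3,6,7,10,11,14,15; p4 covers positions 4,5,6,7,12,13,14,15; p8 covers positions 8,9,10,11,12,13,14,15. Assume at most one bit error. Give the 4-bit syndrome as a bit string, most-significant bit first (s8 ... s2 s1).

1100

s1: b1⊕b3⊕b5⊕b7⊕b9⊕b11⊕b13⊕b15 = 1⊕1⊕0⊕1⊕0⊕0⊕1⊕0 = 0
s2: b2⊕b3⊕b6⊕b7⊕b10⊕b11⊕b14⊕b15 = 0⊕1⊕1⊕1⊕0⊕0⊕1⊕0 = 0
s4: b4⊕b5⊕b6⊕b7⊕b12⊕b13⊕b14⊕b15 = 1⊕0⊕1⊕1⊕0⊕1⊕1⊕0 = 1
s8: b8⊕b9⊕b10⊕b11⊕b12⊕b13⊕b14⊕b15 = 1⊕0⊕0⊕0⊕0⊕1⊕1⊕0 = 1
Syndrome (s8...s1) = 1100 → position 12.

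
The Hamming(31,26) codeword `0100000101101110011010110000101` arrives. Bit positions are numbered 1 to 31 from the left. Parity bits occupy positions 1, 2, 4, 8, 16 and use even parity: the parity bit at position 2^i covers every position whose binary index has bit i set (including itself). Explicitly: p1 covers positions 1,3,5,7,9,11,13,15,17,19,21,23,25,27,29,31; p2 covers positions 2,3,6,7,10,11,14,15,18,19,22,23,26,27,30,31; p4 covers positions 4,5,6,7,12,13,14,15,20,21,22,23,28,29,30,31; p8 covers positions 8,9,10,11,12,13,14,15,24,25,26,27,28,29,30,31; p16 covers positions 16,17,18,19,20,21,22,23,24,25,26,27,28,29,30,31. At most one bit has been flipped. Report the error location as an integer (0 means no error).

s1: b1⊕b3⊕b5⊕b7⊕b9⊕b11⊕b13⊕b15⊕b17⊕b19⊕b21⊕b23⊕b25⊕b27⊕b29⊕b31 = 0⊕0⊕0⊕0⊕0⊕1⊕1⊕1⊕0⊕1⊕1⊕1⊕0⊕0⊕1⊕1 = 0
s2: b2⊕b3⊕b6⊕b7⊕b10⊕b11⊕b14⊕b15⊕b18⊕b19⊕b22⊕b23⊕b26⊕b27⊕b30⊕b31 = 1⊕0⊕0⊕0⊕1⊕1⊕1⊕1⊕1⊕1⊕0⊕1⊕0⊕0⊕0⊕1 = 1
s4: b4⊕b5⊕b6⊕b7⊕b12⊕b13⊕b14⊕b15⊕b20⊕b21⊕b22⊕b23⊕b28⊕b29⊕b30⊕b31 = 0⊕0⊕0⊕0⊕0⊕1⊕1⊕1⊕0⊕1⊕0⊕1⊕0⊕1⊕0⊕1 = 1
s8: b8⊕b9⊕b10⊕b11⊕b12⊕b13⊕b14⊕b15⊕b24⊕b25⊕b26⊕b27⊕b28⊕b29⊕b30⊕b31 = 1⊕0⊕1⊕1⊕0⊕1⊕1⊕1⊕1⊕0⊕0⊕0⊕0⊕1⊕0⊕1 = 1
s16: b16⊕b17⊕b18⊕b19⊕b20⊕b21⊕b22⊕b23⊕b24⊕b25⊕b26⊕b27⊕b28⊕b29⊕b30⊕b31 = 0⊕0⊕1⊕1⊕0⊕1⊕0⊕1⊕1⊕0⊕0⊕0⊕0⊕1⊕0⊕1 = 1
Syndrome (s16...s1) = 11110 → position 30.

30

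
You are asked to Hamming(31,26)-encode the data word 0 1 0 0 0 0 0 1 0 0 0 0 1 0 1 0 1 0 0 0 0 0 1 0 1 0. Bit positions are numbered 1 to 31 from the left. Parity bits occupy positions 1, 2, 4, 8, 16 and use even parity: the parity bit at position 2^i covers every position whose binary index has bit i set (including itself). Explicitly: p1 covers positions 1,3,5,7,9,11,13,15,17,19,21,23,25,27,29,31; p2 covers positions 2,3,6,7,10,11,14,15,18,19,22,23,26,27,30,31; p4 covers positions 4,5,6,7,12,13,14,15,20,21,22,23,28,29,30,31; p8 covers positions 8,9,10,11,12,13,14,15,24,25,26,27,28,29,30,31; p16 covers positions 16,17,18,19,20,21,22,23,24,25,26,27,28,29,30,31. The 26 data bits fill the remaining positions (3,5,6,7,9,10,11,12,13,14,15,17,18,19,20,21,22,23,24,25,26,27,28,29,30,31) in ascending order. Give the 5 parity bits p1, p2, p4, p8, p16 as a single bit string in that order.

11011

Place data bits at non-power-of-two positions: b3=0, b5=1, b6=0, b7=0, b9=0, b10=0, b11=0, b12=1, b13=0, b14=0, b15=0, b17=0, b18=1, b19=0, b20=1, b21=0, b22=1, b23=0, b24=0, b25=0, b26=0, b27=0, b28=1, b29=0, b30=1, b31=0.
p1 = XOR of data positions {3,5,7,9,11,13,15,17,19,21,23,25,27,29,31} = 0⊕1⊕0⊕0⊕0⊕0⊕0⊕0⊕0⊕0⊕0⊕0⊕0⊕0⊕0 = 1
p2 = XOR of data positions {3,6,7,10,11,14,15,18,19,22,23,26,27,30,31} = 0⊕0⊕0⊕0⊕0⊕0⊕0⊕1⊕0⊕1⊕0⊕0⊕0⊕1⊕0 = 1
p4 = XOR of data positions {5,6,7,12,13,14,15,20,21,22,23,28,29,30,31} = 1⊕0⊕0⊕1⊕0⊕0⊕0⊕1⊕0⊕1⊕0⊕1⊕0⊕1⊕0 = 0
p8 = XOR of data positions {9,10,11,12,13,14,15,24,25,26,27,28,29,30,31} = 0⊕0⊕0⊕1⊕0⊕0⊕0⊕0⊕0⊕0⊕0⊕1⊕0⊕1⊕0 = 1
p16 = XOR of data positions {17,18,19,20,21,22,23,24,25,26,27,28,29,30,31} = 0⊕1⊕0⊕1⊕0⊕1⊕0⊕0⊕0⊕0⊕0⊕1⊕0⊕1⊕0 = 1
Parity bits p1,p2,p4,p8,p16 = 11011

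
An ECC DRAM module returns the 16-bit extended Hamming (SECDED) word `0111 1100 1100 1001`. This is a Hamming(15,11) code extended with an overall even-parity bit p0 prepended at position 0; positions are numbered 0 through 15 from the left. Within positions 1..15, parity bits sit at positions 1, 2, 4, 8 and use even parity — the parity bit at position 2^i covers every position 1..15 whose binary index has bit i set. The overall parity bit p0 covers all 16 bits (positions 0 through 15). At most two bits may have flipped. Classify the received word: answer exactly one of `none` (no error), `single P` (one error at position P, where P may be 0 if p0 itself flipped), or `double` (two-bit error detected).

s1: b1⊕b3⊕b5⊕b7⊕b9⊕b11⊕b13⊕b15 = 1⊕1⊕1⊕0⊕1⊕0⊕0⊕1 = 1
s2: b2⊕b3⊕b6⊕b7⊕b10⊕b11⊕b14⊕b15 = 1⊕1⊕0⊕0⊕0⊕0⊕0⊕1 = 1
s4: b4⊕b5⊕b6⊕b7⊕b12⊕b13⊕b14⊕b15 = 1⊕1⊕0⊕0⊕1⊕0⊕0⊕1 = 0
s8: b8⊕b9⊕b10⊕b11⊕b12⊕b13⊕b14⊕b15 = 1⊕1⊕0⊕0⊕1⊕0⊕0⊕1 = 0
Syndrome (s8...s1) = 0011 → position 3.
Overall parity (XOR of all 16 bits, including p0): 0⊕1⊕1⊕1⊕1⊕1⊕0⊕0⊕1⊕1⊕0⊕0⊕1⊕0⊕0⊕1 = 1
Overall=1, syndrome position=3 → single-bit error at position 3.

single 3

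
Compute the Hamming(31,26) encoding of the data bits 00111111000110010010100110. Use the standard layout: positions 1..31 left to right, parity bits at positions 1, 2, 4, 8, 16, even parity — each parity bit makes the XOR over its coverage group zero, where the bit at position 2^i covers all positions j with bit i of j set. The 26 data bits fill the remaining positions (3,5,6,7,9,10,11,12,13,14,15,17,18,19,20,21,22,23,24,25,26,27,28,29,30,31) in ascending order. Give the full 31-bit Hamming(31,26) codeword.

0100011011110001110010010100110

Place data bits at non-power-of-two positions: b3=0, b5=0, b6=1, b7=1, b9=1, b10=1, b11=1, b12=1, b13=0, b14=0, b15=0, b17=1, b18=1, b19=0, b20=0, b21=1, b22=0, b23=0, b24=1, b25=0, b26=1, b27=0, b28=0, b29=1, b30=1, b31=0.
p1 = XOR of data positions {3,5,7,9,11,13,15,17,19,21,23,25,27,29,31} = 0⊕0⊕1⊕1⊕1⊕0⊕0⊕1⊕0⊕1⊕0⊕0⊕0⊕1⊕0 = 0
p2 = XOR of data positions {3,6,7,10,11,14,15,18,19,22,23,26,27,30,31} = 0⊕1⊕1⊕1⊕1⊕0⊕0⊕1⊕0⊕0⊕0⊕1⊕0⊕1⊕0 = 1
p4 = XOR of data positions {5,6,7,12,13,14,15,20,21,22,23,28,29,30,31} = 0⊕1⊕1⊕1⊕0⊕0⊕0⊕0⊕1⊕0⊕0⊕0⊕1⊕1⊕0 = 0
p8 = XOR of data positions {9,10,11,12,13,14,15,24,25,26,27,28,29,30,31} = 1⊕1⊕1⊕1⊕0⊕0⊕0⊕1⊕0⊕1⊕0⊕0⊕1⊕1⊕0 = 0
p16 = XOR of data positions {17,18,19,20,21,22,23,24,25,26,27,28,29,30,31} = 1⊕1⊕0⊕0⊕1⊕0⊕0⊕1⊕0⊕1⊕0⊕0⊕1⊕1⊕0 = 1
Codeword b1..b31 = 0100011011110001110010010100110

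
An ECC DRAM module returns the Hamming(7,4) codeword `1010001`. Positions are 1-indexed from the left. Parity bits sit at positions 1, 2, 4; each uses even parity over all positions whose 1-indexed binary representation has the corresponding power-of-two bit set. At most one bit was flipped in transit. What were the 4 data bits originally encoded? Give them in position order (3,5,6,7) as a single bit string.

1101

s1: b1⊕b3⊕b5⊕b7 = 1⊕1⊕0⊕1 = 1
s2: b2⊕b3⊕b6⊕b7 = 0⊕1⊕0⊕1 = 0
s4: b4⊕b5⊕b6⊕b7 = 0⊕0⊕0⊕1 = 1
Syndrome (s4...s1) = 101 → position 5.
Flip bit 5: corrected codeword = 1010101
Data bits at positions 3,5,6,7: 1101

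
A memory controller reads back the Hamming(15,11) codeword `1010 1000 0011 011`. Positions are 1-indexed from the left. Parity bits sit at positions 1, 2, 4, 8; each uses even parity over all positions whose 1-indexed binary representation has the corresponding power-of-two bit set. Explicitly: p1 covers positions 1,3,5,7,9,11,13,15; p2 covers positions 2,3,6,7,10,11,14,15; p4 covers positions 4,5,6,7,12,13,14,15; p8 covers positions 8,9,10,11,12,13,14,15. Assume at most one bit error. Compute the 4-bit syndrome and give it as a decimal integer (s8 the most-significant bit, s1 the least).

s1: b1⊕b3⊕b5⊕b7⊕b9⊕b11⊕b13⊕b15 = 1⊕1⊕1⊕0⊕0⊕1⊕0⊕1 = 1
s2: b2⊕b3⊕b6⊕b7⊕b10⊕b11⊕b14⊕b15 = 0⊕1⊕0⊕0⊕0⊕1⊕1⊕1 = 0
s4: b4⊕b5⊕b6⊕b7⊕b12⊕b13⊕b14⊕b15 = 0⊕1⊕0⊕0⊕1⊕0⊕1⊕1 = 0
s8: b8⊕b9⊕b10⊕b11⊕b12⊕b13⊕b14⊕b15 = 0⊕0⊕0⊕1⊕1⊕0⊕1⊕1 = 0
Syndrome (s8...s1) = 0001 → position 1.

1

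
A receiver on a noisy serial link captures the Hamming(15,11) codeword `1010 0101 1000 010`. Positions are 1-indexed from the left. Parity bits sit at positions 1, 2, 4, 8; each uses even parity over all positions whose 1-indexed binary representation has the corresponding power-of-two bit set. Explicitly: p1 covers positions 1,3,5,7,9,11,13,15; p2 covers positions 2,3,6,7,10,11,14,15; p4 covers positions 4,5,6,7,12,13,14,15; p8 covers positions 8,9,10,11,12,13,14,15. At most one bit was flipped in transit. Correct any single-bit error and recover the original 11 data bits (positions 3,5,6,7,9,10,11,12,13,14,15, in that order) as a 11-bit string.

10101010010

s1: b1⊕b3⊕b5⊕b7⊕b9⊕b11⊕b13⊕b15 = 1⊕1⊕0⊕0⊕1⊕0⊕0⊕0 = 1
s2: b2⊕b3⊕b6⊕b7⊕b10⊕b11⊕b14⊕b15 = 0⊕1⊕1⊕0⊕0⊕0⊕1⊕0 = 1
s4: b4⊕b5⊕b6⊕b7⊕b12⊕b13⊕b14⊕b15 = 0⊕0⊕1⊕0⊕0⊕0⊕1⊕0 = 0
s8: b8⊕b9⊕b10⊕b11⊕b12⊕b13⊕b14⊕b15 = 1⊕1⊕0⊕0⊕0⊕0⊕1⊕0 = 1
Syndrome (s8...s1) = 1011 → position 11.
Flip bit 11: corrected codeword = 101001011010010
Data bits at positions 3,5,6,7,9,10,11,12,13,14,15: 10101010010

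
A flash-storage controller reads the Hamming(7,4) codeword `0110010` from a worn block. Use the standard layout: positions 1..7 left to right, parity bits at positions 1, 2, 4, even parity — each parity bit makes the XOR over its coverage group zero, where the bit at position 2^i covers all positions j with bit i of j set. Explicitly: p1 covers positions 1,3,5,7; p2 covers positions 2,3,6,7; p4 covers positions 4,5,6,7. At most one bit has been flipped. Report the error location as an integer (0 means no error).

7

s1: b1⊕b3⊕b5⊕b7 = 0⊕1⊕0⊕0 = 1
s2: b2⊕b3⊕b6⊕b7 = 1⊕1⊕1⊕0 = 1
s4: b4⊕b5⊕b6⊕b7 = 0⊕0⊕1⊕0 = 1
Syndrome (s4...s1) = 111 → position 7.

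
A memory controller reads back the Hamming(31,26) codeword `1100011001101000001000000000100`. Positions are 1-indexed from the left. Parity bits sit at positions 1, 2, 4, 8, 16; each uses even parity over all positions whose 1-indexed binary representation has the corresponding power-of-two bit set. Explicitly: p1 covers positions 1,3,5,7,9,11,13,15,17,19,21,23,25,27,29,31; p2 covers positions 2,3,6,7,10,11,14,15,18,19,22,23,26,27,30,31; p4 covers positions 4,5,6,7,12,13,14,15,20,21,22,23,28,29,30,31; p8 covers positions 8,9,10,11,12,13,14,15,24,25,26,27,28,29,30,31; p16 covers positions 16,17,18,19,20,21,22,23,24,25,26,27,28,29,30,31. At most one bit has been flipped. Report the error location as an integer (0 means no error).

0

s1: b1⊕b3⊕b5⊕b7⊕b9⊕b11⊕b13⊕b15⊕b17⊕b19⊕b21⊕b23⊕b25⊕b27⊕b29⊕b31 = 1⊕0⊕0⊕1⊕0⊕1⊕1⊕0⊕0⊕1⊕0⊕0⊕0⊕0⊕1⊕0 = 0
s2: b2⊕b3⊕b6⊕b7⊕b10⊕b11⊕b14⊕b15⊕b18⊕b19⊕b22⊕b23⊕b26⊕b27⊕b30⊕b31 = 1⊕0⊕1⊕1⊕1⊕1⊕0⊕0⊕0⊕1⊕0⊕0⊕0⊕0⊕0⊕0 = 0
s4: b4⊕b5⊕b6⊕b7⊕b12⊕b13⊕b14⊕b15⊕b20⊕b21⊕b22⊕b23⊕b28⊕b29⊕b30⊕b31 = 0⊕0⊕1⊕1⊕0⊕1⊕0⊕0⊕0⊕0⊕0⊕0⊕0⊕1⊕0⊕0 = 0
s8: b8⊕b9⊕b10⊕b11⊕b12⊕b13⊕b14⊕b15⊕b24⊕b25⊕b26⊕b27⊕b28⊕b29⊕b30⊕b31 = 0⊕0⊕1⊕1⊕0⊕1⊕0⊕0⊕0⊕0⊕0⊕0⊕0⊕1⊕0⊕0 = 0
s16: b16⊕b17⊕b18⊕b19⊕b20⊕b21⊕b22⊕b23⊕b24⊕b25⊕b26⊕b27⊕b28⊕b29⊕b30⊕b31 = 0⊕0⊕0⊕1⊕0⊕0⊕0⊕0⊕0⊕0⊕0⊕0⊕0⊕1⊕0⊕0 = 0
Syndrome (s16...s1) = 00000 → position 0 (no error).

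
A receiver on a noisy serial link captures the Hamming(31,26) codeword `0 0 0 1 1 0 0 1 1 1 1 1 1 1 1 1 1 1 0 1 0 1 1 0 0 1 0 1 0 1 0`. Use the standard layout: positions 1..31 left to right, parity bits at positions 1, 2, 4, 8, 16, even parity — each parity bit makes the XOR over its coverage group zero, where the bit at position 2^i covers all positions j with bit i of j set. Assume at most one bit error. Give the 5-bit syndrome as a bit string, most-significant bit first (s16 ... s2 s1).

11111

s1: b1⊕b3⊕b5⊕b7⊕b9⊕b11⊕b13⊕b15⊕b17⊕b19⊕b21⊕b23⊕b25⊕b27⊕b29⊕b31 = 0⊕0⊕1⊕0⊕1⊕1⊕1⊕1⊕1⊕0⊕0⊕1⊕0⊕0⊕0⊕0 = 1
s2: b2⊕b3⊕b6⊕b7⊕b10⊕b11⊕b14⊕b15⊕b18⊕b19⊕b22⊕b23⊕b26⊕b27⊕b30⊕b31 = 0⊕0⊕0⊕0⊕1⊕1⊕1⊕1⊕1⊕0⊕1⊕1⊕1⊕0⊕1⊕0 = 1
s4: b4⊕b5⊕b6⊕b7⊕b12⊕b13⊕b14⊕b15⊕b20⊕b21⊕b22⊕b23⊕b28⊕b29⊕b30⊕b31 = 1⊕1⊕0⊕0⊕1⊕1⊕1⊕1⊕1⊕0⊕1⊕1⊕1⊕0⊕1⊕0 = 1
s8: b8⊕b9⊕b10⊕b11⊕b12⊕b13⊕b14⊕b15⊕b24⊕b25⊕b26⊕b27⊕b28⊕b29⊕b30⊕b31 = 1⊕1⊕1⊕1⊕1⊕1⊕1⊕1⊕0⊕0⊕1⊕0⊕1⊕0⊕1⊕0 = 1
s16: b16⊕b17⊕b18⊕b19⊕b20⊕b21⊕b22⊕b23⊕b24⊕b25⊕b26⊕b27⊕b28⊕b29⊕b30⊕b31 = 1⊕1⊕1⊕0⊕1⊕0⊕1⊕1⊕0⊕0⊕1⊕0⊕1⊕0⊕1⊕0 = 1
Syndrome (s16...s1) = 11111 → position 31.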